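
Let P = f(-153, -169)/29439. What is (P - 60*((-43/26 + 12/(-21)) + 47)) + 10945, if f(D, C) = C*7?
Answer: 22124036822/2678949 ≈ 8258.5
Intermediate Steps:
f(D, C) = 7*C
P = -1183/29439 (P = (7*(-169))/29439 = -1183*1/29439 = -1183/29439 ≈ -0.040185)
(P - 60*((-43/26 + 12/(-21)) + 47)) + 10945 = (-1183/29439 - 60*((-43/26 + 12/(-21)) + 47)) + 10945 = (-1183/29439 - 60*((-43*1/26 + 12*(-1/21)) + 47)) + 10945 = (-1183/29439 - 60*((-43/26 - 4/7) + 47)) + 10945 = (-1183/29439 - 60*(-405/182 + 47)) + 10945 = (-1183/29439 - 60*8149/182) + 10945 = (-1183/29439 - 244470/91) + 10945 = -7197059983/2678949 + 10945 = 22124036822/2678949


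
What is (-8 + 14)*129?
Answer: 774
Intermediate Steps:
(-8 + 14)*129 = 6*129 = 774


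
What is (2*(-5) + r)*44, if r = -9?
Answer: -836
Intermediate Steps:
(2*(-5) + r)*44 = (2*(-5) - 9)*44 = (-10 - 9)*44 = -19*44 = -836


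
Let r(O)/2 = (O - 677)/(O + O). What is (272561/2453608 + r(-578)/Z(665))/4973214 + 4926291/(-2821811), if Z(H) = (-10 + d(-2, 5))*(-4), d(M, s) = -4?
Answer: -81071275369208883466087/46438145974223248011424 ≈ -1.7458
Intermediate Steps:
Z(H) = 56 (Z(H) = (-10 - 4)*(-4) = -14*(-4) = 56)
r(O) = (-677 + O)/O (r(O) = 2*((O - 677)/(O + O)) = 2*((-677 + O)/((2*O))) = 2*((-677 + O)*(1/(2*O))) = 2*((-677 + O)/(2*O)) = (-677 + O)/O)
(272561/2453608 + r(-578)/Z(665))/4973214 + 4926291/(-2821811) = (272561/2453608 + ((-677 - 578)/(-578))/56)/4973214 + 4926291/(-2821811) = (272561*(1/2453608) - 1/578*(-1255)*(1/56))*(1/4973214) + 4926291*(-1/2821811) = (272561/2453608 + (1255/578)*(1/56))*(1/4973214) - 4926291/2821811 = (272561/2453608 + 1255/32368)*(1/4973214) - 4926291/2821811 = (1487691561/9927297968)*(1/4973214) - 4926291/2821811 = 495897187/16456859078876384 - 4926291/2821811 = -81071275369208883466087/46438145974223248011424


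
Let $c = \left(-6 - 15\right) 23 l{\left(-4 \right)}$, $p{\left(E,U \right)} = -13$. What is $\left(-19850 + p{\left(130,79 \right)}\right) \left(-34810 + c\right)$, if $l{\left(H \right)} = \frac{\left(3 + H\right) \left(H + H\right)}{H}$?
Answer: $672243372$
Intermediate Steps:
$l{\left(H \right)} = 6 + 2 H$ ($l{\left(H \right)} = \frac{\left(3 + H\right) 2 H}{H} = \frac{2 H \left(3 + H\right)}{H} = 6 + 2 H$)
$c = 966$ ($c = \left(-6 - 15\right) 23 \left(6 + 2 \left(-4\right)\right) = \left(-21\right) 23 \left(6 - 8\right) = \left(-483\right) \left(-2\right) = 966$)
$\left(-19850 + p{\left(130,79 \right)}\right) \left(-34810 + c\right) = \left(-19850 - 13\right) \left(-34810 + 966\right) = \left(-19863\right) \left(-33844\right) = 672243372$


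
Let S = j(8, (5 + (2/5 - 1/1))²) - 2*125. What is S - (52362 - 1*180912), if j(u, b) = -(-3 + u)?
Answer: 128295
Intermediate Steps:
j(u, b) = 3 - u
S = -255 (S = (3 - 1*8) - 2*125 = (3 - 8) - 250 = -5 - 250 = -255)
S - (52362 - 1*180912) = -255 - (52362 - 1*180912) = -255 - (52362 - 180912) = -255 - 1*(-128550) = -255 + 128550 = 128295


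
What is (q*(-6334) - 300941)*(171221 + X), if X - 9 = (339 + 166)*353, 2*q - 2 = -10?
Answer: -96322569475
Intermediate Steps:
q = -4 (q = 1 + (½)*(-10) = 1 - 5 = -4)
X = 178274 (X = 9 + (339 + 166)*353 = 9 + 505*353 = 9 + 178265 = 178274)
(q*(-6334) - 300941)*(171221 + X) = (-4*(-6334) - 300941)*(171221 + 178274) = (25336 - 300941)*349495 = -275605*349495 = -96322569475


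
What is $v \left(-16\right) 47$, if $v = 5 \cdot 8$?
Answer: $-30080$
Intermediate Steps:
$v = 40$
$v \left(-16\right) 47 = 40 \left(-16\right) 47 = \left(-640\right) 47 = -30080$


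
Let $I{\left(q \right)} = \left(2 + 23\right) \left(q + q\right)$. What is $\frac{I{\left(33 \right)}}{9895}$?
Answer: $\frac{330}{1979} \approx 0.16675$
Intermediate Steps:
$I{\left(q \right)} = 50 q$ ($I{\left(q \right)} = 25 \cdot 2 q = 50 q$)
$\frac{I{\left(33 \right)}}{9895} = \frac{50 \cdot 33}{9895} = 1650 \cdot \frac{1}{9895} = \frac{330}{1979}$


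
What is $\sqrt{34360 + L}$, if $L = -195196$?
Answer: $2 i \sqrt{40209} \approx 401.04 i$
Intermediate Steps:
$\sqrt{34360 + L} = \sqrt{34360 - 195196} = \sqrt{-160836} = 2 i \sqrt{40209}$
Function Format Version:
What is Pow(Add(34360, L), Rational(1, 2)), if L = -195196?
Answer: Mul(2, I, Pow(40209, Rational(1, 2))) ≈ Mul(401.04, I)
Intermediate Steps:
Pow(Add(34360, L), Rational(1, 2)) = Pow(Add(34360, -195196), Rational(1, 2)) = Pow(-160836, Rational(1, 2)) = Mul(2, I, Pow(40209, Rational(1, 2)))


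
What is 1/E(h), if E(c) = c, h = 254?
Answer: 1/254 ≈ 0.0039370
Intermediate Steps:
1/E(h) = 1/254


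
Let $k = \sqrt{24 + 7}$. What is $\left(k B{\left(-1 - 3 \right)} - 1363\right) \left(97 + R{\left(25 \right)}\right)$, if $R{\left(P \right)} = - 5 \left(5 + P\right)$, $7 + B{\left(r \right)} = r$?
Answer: $72239 + 583 \sqrt{31} \approx 75485.0$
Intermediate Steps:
$B{\left(r \right)} = -7 + r$
$R{\left(P \right)} = -25 - 5 P$
$k = \sqrt{31} \approx 5.5678$
$\left(k B{\left(-1 - 3 \right)} - 1363\right) \left(97 + R{\left(25 \right)}\right) = \left(\sqrt{31} \left(-7 - 4\right) - 1363\right) \left(97 - 150\right) = \left(\sqrt{31} \left(-11\right) - 1363\right) \left(97 - 150\right) = \left(- 11 \sqrt{31} - 1363\right) \left(-53\right) = \left(-1363 - 11 \sqrt{31}\right) \left(-53\right) = 72239 + 583 \sqrt{31}$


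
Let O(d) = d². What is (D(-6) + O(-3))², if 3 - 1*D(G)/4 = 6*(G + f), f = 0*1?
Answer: 27225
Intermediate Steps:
f = 0
D(G) = 12 - 24*G (D(G) = 12 - 24*(G + 0) = 12 - 24*G)
(D(-6) + O(-3))² = ((12 - 24*(-6)) + (-3)²)² = ((12 + 144) + 9)² = (156 + 9)² = 165² = 27225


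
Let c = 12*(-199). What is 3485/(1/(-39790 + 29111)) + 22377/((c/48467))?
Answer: -29985702093/796 ≈ -3.7670e+7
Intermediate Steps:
c = -2388
3485/(1/(-39790 + 29111)) + 22377/((c/48467)) = 3485/(1/(-39790 + 29111)) + 22377/((-2388/48467)) = 3485/(1/(-10679)) + 22377/((-2388*1/48467)) = 3485/(-1/10679) + 22377/(-2388/48467) = 3485*(-10679) + 22377*(-48467/2388) = -37216315 - 361515353/796 = -29985702093/796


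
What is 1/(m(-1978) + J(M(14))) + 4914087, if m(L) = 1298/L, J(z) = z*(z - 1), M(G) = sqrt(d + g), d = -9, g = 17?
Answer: 220771267476594/44926201 + 1956242*sqrt(2)/44926201 ≈ 4.9141e+6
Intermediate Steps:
M(G) = 2*sqrt(2) (M(G) = sqrt(-9 + 17) = sqrt(8) = 2*sqrt(2))
J(z) = z*(-1 + z)
1/(m(-1978) + J(M(14))) + 4914087 = 1/(1298/(-1978) + (2*sqrt(2))*(-1 + 2*sqrt(2))) + 4914087 = 1/(1298*(-1/1978) + 2*sqrt(2)*(-1 + 2*sqrt(2))) + 4914087 = 1/(-649/989 + 2*sqrt(2)*(-1 + 2*sqrt(2))) + 4914087 = 4914087 + 1/(-649/989 + 2*sqrt(2)*(-1 + 2*sqrt(2)))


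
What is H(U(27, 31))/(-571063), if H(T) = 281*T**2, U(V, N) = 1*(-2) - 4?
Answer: -10116/571063 ≈ -0.017714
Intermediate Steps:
U(V, N) = -6 (U(V, N) = -2 - 4 = -6)
H(U(27, 31))/(-571063) = (281*(-6)**2)/(-571063) = (281*36)*(-1/571063) = 10116*(-1/571063) = -10116/571063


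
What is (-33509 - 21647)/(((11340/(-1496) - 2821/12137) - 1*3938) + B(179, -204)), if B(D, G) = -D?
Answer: 250366211128/18723506295 ≈ 13.372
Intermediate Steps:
(-33509 - 21647)/(((11340/(-1496) - 2821/12137) - 1*3938) + B(179, -204)) = (-33509 - 21647)/(((11340/(-1496) - 2821/12137) - 1*3938) - 1*179) = -55156/(((11340*(-1/1496) - 2821*1/12137) - 3938) - 179) = -55156/(((-2835/374 - 2821/12137) - 3938) - 179) = -55156/((-35463449/4539238 - 3938) - 179) = -55156/(-17910982693/4539238 - 179) = -55156/(-18723506295/4539238) = -55156*(-4539238/18723506295) = 250366211128/18723506295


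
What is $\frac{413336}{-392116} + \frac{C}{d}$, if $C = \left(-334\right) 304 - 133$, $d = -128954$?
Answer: $- \frac{3358822235}{12641231666} \approx -0.2657$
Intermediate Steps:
$C = -101669$ ($C = -101536 - 133 = -101669$)
$\frac{413336}{-392116} + \frac{C}{d} = \frac{413336}{-392116} - \frac{101669}{-128954} = 413336 \left(- \frac{1}{392116}\right) - - \frac{101669}{128954} = - \frac{103334}{98029} + \frac{101669}{128954} = - \frac{3358822235}{12641231666}$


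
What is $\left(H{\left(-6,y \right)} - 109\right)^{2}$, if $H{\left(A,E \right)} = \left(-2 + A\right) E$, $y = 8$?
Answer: $29929$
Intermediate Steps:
$H{\left(A,E \right)} = E \left(-2 + A\right)$
$\left(H{\left(-6,y \right)} - 109\right)^{2} = \left(8 \left(-2 - 6\right) - 109\right)^{2} = \left(8 \left(-8\right) - 109\right)^{2} = \left(-64 - 109\right)^{2} = \left(-173\right)^{2} = 29929$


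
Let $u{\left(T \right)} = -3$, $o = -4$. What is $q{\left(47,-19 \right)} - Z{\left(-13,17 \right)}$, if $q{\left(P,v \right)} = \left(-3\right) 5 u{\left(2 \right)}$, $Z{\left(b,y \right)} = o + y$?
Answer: $32$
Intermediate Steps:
$Z{\left(b,y \right)} = -4 + y$
$q{\left(P,v \right)} = 45$ ($q{\left(P,v \right)} = \left(-3\right) 5 \left(-3\right) = \left(-15\right) \left(-3\right) = 45$)
$q{\left(47,-19 \right)} - Z{\left(-13,17 \right)} = 45 - \left(-4 + 17\right) = 45 - 13 = 32$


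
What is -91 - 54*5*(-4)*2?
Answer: 2069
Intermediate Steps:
-91 - 54*5*(-4)*2 = -91 - (-1080)*2 = -91 - 54*(-40) = -91 + 2160 = 2069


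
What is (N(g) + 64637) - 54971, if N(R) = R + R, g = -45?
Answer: 9576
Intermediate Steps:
N(R) = 2*R
(N(g) + 64637) - 54971 = (2*(-45) + 64637) - 54971 = (-90 + 64637) - 54971 = 64547 - 54971 = 9576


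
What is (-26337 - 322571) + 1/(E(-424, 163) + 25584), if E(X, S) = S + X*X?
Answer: -71708618883/205523 ≈ -3.4891e+5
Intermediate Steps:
E(X, S) = S + X**2
(-26337 - 322571) + 1/(E(-424, 163) + 25584) = (-26337 - 322571) + 1/((163 + (-424)**2) + 25584) = -348908 + 1/((163 + 179776) + 25584) = -348908 + 1/(179939 + 25584) = -348908 + 1/205523 = -71708618883/205523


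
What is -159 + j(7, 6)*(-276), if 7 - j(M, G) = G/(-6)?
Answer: -2367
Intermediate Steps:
j(M, G) = 7 + G/6 (j(M, G) = 7 - G/(-6) = 7 - G*(-1)/6 = 7 - (-1)*G/6 = 7 + G/6)
-159 + j(7, 6)*(-276) = -159 + (7 + (1/6)*6)*(-276) = -159 + (7 + 1)*(-276) = -159 + 8*(-276) = -159 - 2208 = -2367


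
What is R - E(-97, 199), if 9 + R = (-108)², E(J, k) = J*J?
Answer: 2246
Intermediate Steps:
E(J, k) = J²
R = 11655 (R = -9 + (-108)² = -9 + 11664 = 11655)
R - E(-97, 199) = 11655 - 1*(-97)² = 11655 - 1*9409 = 11655 - 9409 = 2246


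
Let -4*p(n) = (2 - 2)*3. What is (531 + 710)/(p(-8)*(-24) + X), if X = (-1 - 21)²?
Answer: 1241/484 ≈ 2.5640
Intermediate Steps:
p(n) = 0 (p(n) = -(2 - 2)*3/4 = -0*3 = -¼*0 = 0)
X = 484 (X = (-22)² = 484)
(531 + 710)/(p(-8)*(-24) + X) = (531 + 710)/(0*(-24) + 484) = 1241/(0 + 484) = 1241/484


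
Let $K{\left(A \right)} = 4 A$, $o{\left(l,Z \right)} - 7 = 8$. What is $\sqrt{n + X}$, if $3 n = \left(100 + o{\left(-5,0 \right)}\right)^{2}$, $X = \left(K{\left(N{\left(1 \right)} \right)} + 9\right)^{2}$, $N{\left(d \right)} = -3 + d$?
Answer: $\frac{2 \sqrt{9921}}{3} \approx 66.403$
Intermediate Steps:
$o{\left(l,Z \right)} = 15$ ($o{\left(l,Z \right)} = 7 + 8 = 15$)
$X = 1$ ($X = \left(4 \left(-3 + 1\right) + 9\right)^{2} = \left(4 \left(-2\right) + 9\right)^{2} = \left(-8 + 9\right)^{2} = 1^{2} = 1$)
$n = \frac{13225}{3}$ ($n = \frac{\left(100 + 15\right)^{2}}{3} = \frac{115^{2}}{3} = \frac{1}{3} \cdot 13225 = \frac{13225}{3} \approx 4408.3$)
$\sqrt{n + X} = \sqrt{\frac{13225}{3} + 1} = \sqrt{\frac{13228}{3}} = \frac{2 \sqrt{9921}}{3}$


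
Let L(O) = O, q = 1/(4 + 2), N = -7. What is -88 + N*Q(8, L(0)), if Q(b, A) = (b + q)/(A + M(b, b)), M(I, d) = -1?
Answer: -185/6 ≈ -30.833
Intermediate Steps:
q = ⅙ (q = 1/6 = ⅙ ≈ 0.16667)
Q(b, A) = (⅙ + b)/(-1 + A) (Q(b, A) = (b + ⅙)/(A - 1) = (⅙ + b)/(-1 + A))
-88 + N*Q(8, L(0)) = -88 - 7*(⅙ + 8)/(-1 + 0) = -88 - 7*49/((-1)*6) = -88 - (-7)*49/6 = -88 - 7*(-49/6) = -88 + 343/6 = -185/6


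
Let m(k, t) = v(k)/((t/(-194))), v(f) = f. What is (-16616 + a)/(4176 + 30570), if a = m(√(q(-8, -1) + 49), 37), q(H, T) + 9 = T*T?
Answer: -8308/17373 - 97*√41/642801 ≈ -0.47918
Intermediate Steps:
q(H, T) = -9 + T² (q(H, T) = -9 + T*T = -9 + T²)
m(k, t) = -194*k/t (m(k, t) = k/((t/(-194))) = k/((t*(-1/194))) = k/((-t/194)) = k*(-194/t) = -194*k/t)
a = -194*√41/37 (a = -194*√((-9 + (-1)²) + 49)/37 = -194*√((-9 + 1) + 49)*1/37 = -194*√(-8 + 49)*1/37 = -194*√41*1/37 = -194*√41/37 ≈ -33.573)
(-16616 + a)/(4176 + 30570) = (-16616 - 194*√41/37)/(4176 + 30570) = (-16616 - 194*√41/37)/34746 = (-16616 - 194*√41/37)*(1/34746) = -8308/17373 - 97*√41/642801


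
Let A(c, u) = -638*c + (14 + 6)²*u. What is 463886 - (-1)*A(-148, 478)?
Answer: 749510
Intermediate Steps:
A(c, u) = -638*c + 400*u (A(c, u) = -638*c + 20²*u = -638*c + 400*u)
463886 - (-1)*A(-148, 478) = 463886 - (-1)*(-638*(-148) + 400*478) = 463886 - (-1)*(94424 + 191200) = 463886 - (-1)*285624 = 463886 - 1*(-285624) = 463886 + 285624 = 749510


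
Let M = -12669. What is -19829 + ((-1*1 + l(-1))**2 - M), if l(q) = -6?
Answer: -7111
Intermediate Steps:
-19829 + ((-1*1 + l(-1))**2 - M) = -19829 + ((-1*1 - 6)**2 - 1*(-12669)) = -19829 + ((-1 - 6)**2 + 12669) = -19829 + ((-7)**2 + 12669) = -19829 + (49 + 12669) = -19829 + 12718 = -7111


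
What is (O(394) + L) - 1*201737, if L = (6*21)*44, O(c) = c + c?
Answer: -195405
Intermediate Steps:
O(c) = 2*c
L = 5544 (L = 126*44 = 5544)
(O(394) + L) - 1*201737 = (2*394 + 5544) - 1*201737 = (788 + 5544) - 201737 = 6332 - 201737 = -195405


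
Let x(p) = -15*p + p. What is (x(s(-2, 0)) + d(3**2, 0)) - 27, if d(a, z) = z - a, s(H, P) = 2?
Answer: -64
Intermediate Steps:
x(p) = -14*p
(x(s(-2, 0)) + d(3**2, 0)) - 27 = (-14*2 + (0 - 1*3**2)) - 27 = (-28 + (0 - 1*9)) - 27 = (-28 + (0 - 9)) - 27 = (-28 - 9) - 27 = -37 - 27 = -64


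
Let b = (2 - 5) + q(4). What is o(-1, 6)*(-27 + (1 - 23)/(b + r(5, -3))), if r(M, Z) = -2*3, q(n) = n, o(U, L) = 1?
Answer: -113/5 ≈ -22.600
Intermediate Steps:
r(M, Z) = -6
b = 1 (b = (2 - 5) + 4 = -3 + 4 = 1)
o(-1, 6)*(-27 + (1 - 23)/(b + r(5, -3))) = 1*(-27 + (1 - 23)/(1 - 6)) = 1*(-27 - 22/(-5)) = 1*(-27 - 22*(-1/5)) = 1*(-27 + 22/5) = 1*(-113/5) = -113/5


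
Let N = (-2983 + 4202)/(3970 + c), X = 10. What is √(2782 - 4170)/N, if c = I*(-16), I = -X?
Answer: 8260*I*√347/1219 ≈ 126.22*I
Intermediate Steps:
I = -10 (I = -1*10 = -10)
c = 160 (c = -10*(-16) = 160)
N = 1219/4130 (N = (-2983 + 4202)/(3970 + 160) = 1219/4130 ≈ 0.29516)
√(2782 - 4170)/N = √(2782 - 4170)/(1219/4130) = √(-1388)*(4130/1219) = (2*I*√347)*(4130/1219) = 8260*I*√347/1219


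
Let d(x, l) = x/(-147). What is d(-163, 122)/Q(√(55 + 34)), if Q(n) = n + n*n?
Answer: 163/12936 - 163*√89/1151304 ≈ 0.011265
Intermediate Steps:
d(x, l) = -x/147 (d(x, l) = x*(-1/147) = -x/147)
Q(n) = n + n²
d(-163, 122)/Q(√(55 + 34)) = (-1/147*(-163))/((√(55 + 34)*(1 + √(55 + 34)))) = 163/(147*((√89*(1 + √89)))) = 163*(√89/(89*(1 + √89)))/147 = 163*√89/(13083*(1 + √89))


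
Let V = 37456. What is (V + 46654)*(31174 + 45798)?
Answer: 6474114920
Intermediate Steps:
(V + 46654)*(31174 + 45798) = (37456 + 46654)*(31174 + 45798) = 84110*76972 = 6474114920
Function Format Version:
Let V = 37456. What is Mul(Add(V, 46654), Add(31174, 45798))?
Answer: 6474114920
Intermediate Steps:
Mul(Add(V, 46654), Add(31174, 45798)) = Mul(Add(37456, 46654), Add(31174, 45798)) = Mul(84110, 76972) = 6474114920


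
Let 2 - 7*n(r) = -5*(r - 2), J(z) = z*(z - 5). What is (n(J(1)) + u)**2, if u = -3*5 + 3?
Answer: 256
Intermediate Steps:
J(z) = z*(-5 + z)
n(r) = -8/7 + 5*r/7 (n(r) = 2/7 - (-5)*(r - 2)/7 = 2/7 - (-5)*(-2 + r)/7 = 2/7 - (10 - 5*r)/7 = 2/7 + (-10/7 + 5*r/7) = -8/7 + 5*r/7)
u = -12 (u = -15 + 3 = -12)
(n(J(1)) + u)**2 = ((-8/7 + 5*(1*(-5 + 1))/7) - 12)**2 = ((-8/7 + 5*(1*(-4))/7) - 12)**2 = ((-8/7 + (5/7)*(-4)) - 12)**2 = ((-8/7 - 20/7) - 12)**2 = (-4 - 12)**2 = (-16)**2 = 256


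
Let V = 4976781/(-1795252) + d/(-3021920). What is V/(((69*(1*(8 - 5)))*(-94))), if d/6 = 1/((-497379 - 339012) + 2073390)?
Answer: 775156869477623833/5440824131920058106720 ≈ 0.00014247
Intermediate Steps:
d = 2/412333 (d = 6/((-497379 - 339012) + 2073390) = 6/(-836391 + 2073390) = 6/1236999 = 6*(1/1236999) = 2/412333 ≈ 4.8505e-6)
V = -775156869477623833/279618878195089840 (V = 4976781/(-1795252) + (2/412333)/(-3021920) = 4976781*(-1/1795252) + (2/412333)*(-1/3021920) = -4976781/1795252 - 1/623018669680 = -775156869477623833/279618878195089840 ≈ -2.7722)
V/(((69*(1*(8 - 5)))*(-94))) = -775156869477623833*(-1/(6486*(8 - 5)))/279618878195089840 = -775156869477623833/(279618878195089840*((69*(1*3))*(-94))) = -775156869477623833/(279618878195089840*((69*3)*(-94))) = -775156869477623833/(279618878195089840*(207*(-94))) = -775156869477623833/279618878195089840/(-19458) = -775156869477623833/279618878195089840*(-1/19458) = 775156869477623833/5440824131920058106720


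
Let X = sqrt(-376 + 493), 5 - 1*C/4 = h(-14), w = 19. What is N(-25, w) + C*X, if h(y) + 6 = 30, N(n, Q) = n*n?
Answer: 625 - 228*sqrt(13) ≈ -197.07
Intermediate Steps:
N(n, Q) = n**2
h(y) = 24 (h(y) = -6 + 30 = 24)
C = -76 (C = 20 - 4*24 = 20 - 96 = -76)
X = 3*sqrt(13) (X = sqrt(117) = 3*sqrt(13) ≈ 10.817)
N(-25, w) + C*X = (-25)**2 - 228*sqrt(13) = 625 - 228*sqrt(13)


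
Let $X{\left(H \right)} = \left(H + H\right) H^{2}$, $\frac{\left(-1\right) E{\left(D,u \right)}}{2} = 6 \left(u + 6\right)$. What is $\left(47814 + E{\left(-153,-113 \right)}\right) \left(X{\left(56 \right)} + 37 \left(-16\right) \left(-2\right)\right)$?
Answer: $17302920768$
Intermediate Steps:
$E{\left(D,u \right)} = -72 - 12 u$ ($E{\left(D,u \right)} = - 2 \cdot 6 \left(u + 6\right) = - 2 \cdot 6 \left(6 + u\right) = - 2 \left(36 + 6 u\right) = -72 - 12 u$)
$X{\left(H \right)} = 2 H^{3}$ ($X{\left(H \right)} = 2 H H^{2} = 2 H^{3}$)
$\left(47814 + E{\left(-153,-113 \right)}\right) \left(X{\left(56 \right)} + 37 \left(-16\right) \left(-2\right)\right) = \left(47814 - -1284\right) \left(2 \cdot 56^{3} + 37 \left(-16\right) \left(-2\right)\right) = \left(47814 + \left(-72 + 1356\right)\right) \left(2 \cdot 175616 - -1184\right) = \left(47814 + 1284\right) \left(351232 + 1184\right) = 49098 \cdot 352416 = 17302920768$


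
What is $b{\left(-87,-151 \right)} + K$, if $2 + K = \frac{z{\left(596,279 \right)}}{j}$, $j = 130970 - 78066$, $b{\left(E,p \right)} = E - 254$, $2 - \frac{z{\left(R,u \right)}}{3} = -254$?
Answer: $- \frac{2268163}{6613} \approx -342.99$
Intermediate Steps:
$z{\left(R,u \right)} = 768$ ($z{\left(R,u \right)} = 6 - -762 = 6 + 762 = 768$)
$b{\left(E,p \right)} = -254 + E$
$j = 52904$
$K = - \frac{13130}{6613}$ ($K = -2 + \frac{768}{52904} = -2 + 768 \cdot \frac{1}{52904} = -2 + \frac{96}{6613} = - \frac{13130}{6613} \approx -1.9855$)
$b{\left(-87,-151 \right)} + K = \left(-254 - 87\right) - \frac{13130}{6613} = -341 - \frac{13130}{6613} = - \frac{2268163}{6613}$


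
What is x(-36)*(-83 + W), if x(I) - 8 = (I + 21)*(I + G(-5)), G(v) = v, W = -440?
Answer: -325829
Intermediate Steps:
x(I) = 8 + (-5 + I)*(21 + I) (x(I) = 8 + (I + 21)*(I - 5) = 8 + (21 + I)*(-5 + I) = 8 + (-5 + I)*(21 + I))
x(-36)*(-83 + W) = (-97 + (-36)² + 16*(-36))*(-83 - 440) = (-97 + 1296 - 576)*(-523) = 623*(-523) = -325829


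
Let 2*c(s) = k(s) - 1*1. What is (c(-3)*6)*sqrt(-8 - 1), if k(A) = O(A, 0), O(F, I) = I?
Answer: -9*I ≈ -9.0*I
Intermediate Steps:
k(A) = 0
c(s) = -1/2 (c(s) = (0 - 1*1)/2 = (0 - 1)/2 = (1/2)*(-1) = -1/2)
(c(-3)*6)*sqrt(-8 - 1) = (-1/2*6)*sqrt(-8 - 1) = -9*I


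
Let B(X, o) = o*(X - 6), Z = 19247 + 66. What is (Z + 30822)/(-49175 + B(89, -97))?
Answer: -50135/57226 ≈ -0.87609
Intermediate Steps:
Z = 19313
B(X, o) = o*(-6 + X)
(Z + 30822)/(-49175 + B(89, -97)) = (19313 + 30822)/(-49175 - 97*(-6 + 89)) = 50135/(-49175 - 97*83) = 50135/(-49175 - 8051) = 50135/(-57226) = 50135*(-1/57226) = -50135/57226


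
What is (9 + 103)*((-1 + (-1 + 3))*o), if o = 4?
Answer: 448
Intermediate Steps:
(9 + 103)*((-1 + (-1 + 3))*o) = (9 + 103)*((-1 + (-1 + 3))*4) = 112*((-1 + 2)*4) = 112*(1*4) = 112*4 = 448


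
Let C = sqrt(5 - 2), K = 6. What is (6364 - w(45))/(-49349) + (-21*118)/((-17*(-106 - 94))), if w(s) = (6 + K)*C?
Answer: -71962211/83893300 + 12*sqrt(3)/49349 ≈ -0.85736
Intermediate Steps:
C = sqrt(3) ≈ 1.7320
w(s) = 12*sqrt(3) (w(s) = (6 + 6)*sqrt(3) = 12*sqrt(3))
(6364 - w(45))/(-49349) + (-21*118)/((-17*(-106 - 94))) = (6364 - 12*sqrt(3))/(-49349) + (-21*118)/((-17*(-106 - 94))) = (6364 - 12*sqrt(3))*(-1/49349) - 2478/((-17*(-200))) = (-6364/49349 + 12*sqrt(3)/49349) - 2478/3400 = (-6364/49349 + 12*sqrt(3)/49349) - 2478*1/3400 = (-6364/49349 + 12*sqrt(3)/49349) - 1239/1700 = -71962211/83893300 + 12*sqrt(3)/49349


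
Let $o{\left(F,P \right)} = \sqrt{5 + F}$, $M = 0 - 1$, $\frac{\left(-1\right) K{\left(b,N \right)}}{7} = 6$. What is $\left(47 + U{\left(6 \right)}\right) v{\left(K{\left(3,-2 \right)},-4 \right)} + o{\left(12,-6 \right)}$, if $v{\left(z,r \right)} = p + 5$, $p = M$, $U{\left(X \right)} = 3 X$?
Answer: $260 + \sqrt{17} \approx 264.12$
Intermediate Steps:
$K{\left(b,N \right)} = -42$ ($K{\left(b,N \right)} = \left(-7\right) 6 = -42$)
$M = -1$ ($M = 0 - 1 = -1$)
$p = -1$
$v{\left(z,r \right)} = 4$ ($v{\left(z,r \right)} = -1 + 5 = 4$)
$\left(47 + U{\left(6 \right)}\right) v{\left(K{\left(3,-2 \right)},-4 \right)} + o{\left(12,-6 \right)} = \left(47 + 3 \cdot 6\right) 4 + \sqrt{5 + 12} = \left(47 + 18\right) 4 + \sqrt{17} = 65 \cdot 4 + \sqrt{17} = 260 + \sqrt{17}$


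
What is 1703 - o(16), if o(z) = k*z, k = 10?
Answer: 1543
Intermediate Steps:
o(z) = 10*z
1703 - o(16) = 1703 - 10*16 = 1703 - 1*160 = 1703 - 160 = 1543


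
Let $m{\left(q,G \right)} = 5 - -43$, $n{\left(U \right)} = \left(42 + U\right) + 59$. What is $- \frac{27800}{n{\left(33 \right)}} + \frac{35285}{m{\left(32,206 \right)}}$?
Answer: $\frac{1696895}{3216} \approx 527.64$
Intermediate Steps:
$n{\left(U \right)} = 101 + U$
$m{\left(q,G \right)} = 48$ ($m{\left(q,G \right)} = 5 + 43 = 48$)
$- \frac{27800}{n{\left(33 \right)}} + \frac{35285}{m{\left(32,206 \right)}} = - \frac{27800}{101 + 33} + \frac{35285}{48} = - \frac{27800}{134} + 35285 \cdot \frac{1}{48} = \left(-27800\right) \frac{1}{134} + \frac{35285}{48} = - \frac{13900}{67} + \frac{35285}{48} = \frac{1696895}{3216}$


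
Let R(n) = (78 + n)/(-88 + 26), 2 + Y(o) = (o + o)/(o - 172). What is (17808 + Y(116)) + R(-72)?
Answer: 3862982/217 ≈ 17802.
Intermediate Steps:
Y(o) = -2 + 2*o/(-172 + o) (Y(o) = -2 + (o + o)/(o - 172) = -2 + (2*o)/(-172 + o) = -2 + 2*o/(-172 + o))
R(n) = -39/31 - n/62 (R(n) = (78 + n)/(-62) = (78 + n)*(-1/62) = -39/31 - n/62)
(17808 + Y(116)) + R(-72) = (17808 + 344/(-172 + 116)) + (-39/31 - 1/62*(-72)) = (17808 + 344/(-56)) + (-39/31 + 36/31) = (17808 + 344*(-1/56)) - 3/31 = (17808 - 43/7) - 3/31 = 124613/7 - 3/31 = 3862982/217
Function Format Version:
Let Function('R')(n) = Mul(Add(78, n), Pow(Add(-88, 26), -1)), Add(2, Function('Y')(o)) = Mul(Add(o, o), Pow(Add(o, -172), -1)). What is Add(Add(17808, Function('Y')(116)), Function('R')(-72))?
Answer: Rational(3862982, 217) ≈ 17802.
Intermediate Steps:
Function('Y')(o) = Add(-2, Mul(2, o, Pow(Add(-172, o), -1))) (Function('Y')(o) = Add(-2, Mul(Add(o, o), Pow(Add(o, -172), -1))) = Add(-2, Mul(Mul(2, o), Pow(Add(-172, o), -1))) = Add(-2, Mul(2, o, Pow(Add(-172, o), -1))))
Function('R')(n) = Add(Rational(-39, 31), Mul(Rational(-1, 62), n)) (Function('R')(n) = Mul(Add(78, n), Pow(-62, -1)) = Mul(Add(78, n), Rational(-1, 62)) = Add(Rational(-39, 31), Mul(Rational(-1, 62), n)))
Add(Add(17808, Function('Y')(116)), Function('R')(-72)) = Add(Add(17808, Mul(344, Pow(Add(-172, 116), -1))), Add(Rational(-39, 31), Mul(Rational(-1, 62), -72))) = Add(Add(17808, Mul(344, Pow(-56, -1))), Add(Rational(-39, 31), Rational(36, 31))) = Add(Add(17808, Mul(344, Rational(-1, 56))), Rational(-3, 31)) = Add(Add(17808, Rational(-43, 7)), Rational(-3, 31)) = Add(Rational(124613, 7), Rational(-3, 31)) = Rational(3862982, 217)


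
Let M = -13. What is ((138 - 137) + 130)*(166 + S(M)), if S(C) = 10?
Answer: 23056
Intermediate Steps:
((138 - 137) + 130)*(166 + S(M)) = ((138 - 137) + 130)*(166 + 10) = (1 + 130)*176 = 131*176 = 23056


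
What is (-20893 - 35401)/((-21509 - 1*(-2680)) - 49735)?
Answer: 28147/34282 ≈ 0.82104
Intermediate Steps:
(-20893 - 35401)/((-21509 - 1*(-2680)) - 49735) = -56294/((-21509 + 2680) - 49735) = -56294/(-18829 - 49735) = -56294/(-68564) = -56294*(-1/68564) = 28147/34282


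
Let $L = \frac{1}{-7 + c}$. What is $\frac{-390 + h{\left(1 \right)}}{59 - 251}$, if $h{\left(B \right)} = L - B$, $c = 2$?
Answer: $\frac{163}{80} \approx 2.0375$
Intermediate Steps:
$L = - \frac{1}{5}$ ($L = \frac{1}{-7 + 2} = \frac{1}{-5} = - \frac{1}{5} \approx -0.2$)
$h{\left(B \right)} = - \frac{1}{5} - B$
$\frac{-390 + h{\left(1 \right)}}{59 - 251} = \frac{-390 - \frac{6}{5}}{59 - 251} = \frac{-390 - \frac{6}{5}}{-192} = \left(-390 - \frac{6}{5}\right) \left(- \frac{1}{192}\right) = \left(- \frac{1956}{5}\right) \left(- \frac{1}{192}\right) = \frac{163}{80}$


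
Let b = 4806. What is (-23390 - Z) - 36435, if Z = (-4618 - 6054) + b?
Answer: -53959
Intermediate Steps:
Z = -5866 (Z = (-4618 - 6054) + 4806 = -10672 + 4806 = -5866)
(-23390 - Z) - 36435 = (-23390 - 1*(-5866)) - 36435 = (-23390 + 5866) - 36435 = -17524 - 36435 = -53959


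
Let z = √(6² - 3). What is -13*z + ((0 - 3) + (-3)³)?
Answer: -30 - 13*√33 ≈ -104.68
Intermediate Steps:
z = √33 (z = √(36 - 3) = √33 ≈ 5.7446)
-13*z + ((0 - 3) + (-3)³) = -13*√33 + ((0 - 3) + (-3)³) = -13*√33 + (-3 - 27) = -13*√33 - 30 = -30 - 13*√33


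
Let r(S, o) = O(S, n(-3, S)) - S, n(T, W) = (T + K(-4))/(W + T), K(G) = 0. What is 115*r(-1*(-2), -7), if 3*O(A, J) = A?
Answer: -460/3 ≈ -153.33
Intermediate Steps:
n(T, W) = T/(T + W) (n(T, W) = (T + 0)/(W + T) = T/(T + W))
O(A, J) = A/3
r(S, o) = -2*S/3 (r(S, o) = S/3 - S = -2*S/3)
115*r(-1*(-2), -7) = 115*(-(-2)*(-2)/3) = 115*(-2/3*2) = 115*(-4/3) = -460/3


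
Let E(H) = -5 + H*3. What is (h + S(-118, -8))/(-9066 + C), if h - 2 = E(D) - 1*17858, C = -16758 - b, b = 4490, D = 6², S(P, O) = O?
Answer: 17761/30314 ≈ 0.58590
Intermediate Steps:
D = 36
E(H) = -5 + 3*H
C = -21248 (C = -16758 - 1*4490 = -16758 - 4490 = -21248)
h = -17753 (h = 2 + ((-5 + 3*36) - 1*17858) = 2 + ((-5 + 108) - 17858) = 2 + (103 - 17858) = 2 - 17755 = -17753)
(h + S(-118, -8))/(-9066 + C) = (-17753 - 8)/(-9066 - 21248) = -17761/(-30314) = -17761*(-1/30314) = 17761/30314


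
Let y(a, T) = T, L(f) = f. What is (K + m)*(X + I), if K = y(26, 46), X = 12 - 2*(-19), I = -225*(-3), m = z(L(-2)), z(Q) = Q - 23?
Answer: 15225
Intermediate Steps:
z(Q) = -23 + Q
m = -25 (m = -23 - 2 = -25)
I = 675
X = 50 (X = 12 + 38 = 50)
K = 46
(K + m)*(X + I) = (46 - 25)*(50 + 675) = 21*725 = 15225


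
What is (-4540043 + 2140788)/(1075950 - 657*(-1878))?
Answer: -2399255/2309796 ≈ -1.0387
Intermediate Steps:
(-4540043 + 2140788)/(1075950 - 657*(-1878)) = -2399255/(1075950 + 1233846) = -2399255/2309796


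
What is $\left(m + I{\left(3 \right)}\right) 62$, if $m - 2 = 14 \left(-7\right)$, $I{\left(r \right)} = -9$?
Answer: $-6510$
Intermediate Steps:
$m = -96$ ($m = 2 + 14 \left(-7\right) = 2 - 98 = -96$)
$\left(m + I{\left(3 \right)}\right) 62 = \left(-96 - 9\right) 62 = \left(-105\right) 62 = -6510$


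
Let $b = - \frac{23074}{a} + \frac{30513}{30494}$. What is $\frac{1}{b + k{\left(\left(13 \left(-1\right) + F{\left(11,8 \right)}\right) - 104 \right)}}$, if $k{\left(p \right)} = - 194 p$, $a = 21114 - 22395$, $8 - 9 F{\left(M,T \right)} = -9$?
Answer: $\frac{117188442}{2619228320119} \approx 4.4742 \cdot 10^{-5}$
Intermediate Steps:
$F{\left(M,T \right)} = \frac{17}{9}$ ($F{\left(M,T \right)} = \frac{8}{9} - -1 = \frac{8}{9} + 1 = \frac{17}{9}$)
$a = -1281$
$b = \frac{742705709}{39062814}$ ($b = - \frac{23074}{-1281} + \frac{30513}{30494} = \left(-23074\right) \left(- \frac{1}{1281}\right) + 30513 \cdot \frac{1}{30494} = \frac{23074}{1281} + \frac{30513}{30494} = \frac{742705709}{39062814} \approx 19.013$)
$\frac{1}{b + k{\left(\left(13 \left(-1\right) + F{\left(11,8 \right)}\right) - 104 \right)}} = \frac{1}{\frac{742705709}{39062814} - 194 \left(\left(13 \left(-1\right) + \frac{17}{9}\right) - 104\right)} = \frac{1}{\frac{742705709}{39062814} - 194 \left(\left(-13 + \frac{17}{9}\right) - 104\right)} = \frac{1}{\frac{742705709}{39062814} - 194 \left(- \frac{100}{9} - 104\right)} = \frac{1}{\frac{742705709}{39062814} - - \frac{200984}{9}} = \frac{1}{\frac{742705709}{39062814} + \frac{200984}{9}} = \frac{1}{\frac{2619228320119}{117188442}} = \frac{117188442}{2619228320119}$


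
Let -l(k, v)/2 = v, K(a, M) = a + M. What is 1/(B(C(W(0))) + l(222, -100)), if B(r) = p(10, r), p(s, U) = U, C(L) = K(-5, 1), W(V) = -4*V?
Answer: 1/196 ≈ 0.0051020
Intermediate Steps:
K(a, M) = M + a
l(k, v) = -2*v
C(L) = -4 (C(L) = 1 - 5 = -4)
B(r) = r
1/(B(C(W(0))) + l(222, -100)) = 1/(-4 - 2*(-100)) = 1/(-4 + 200) = 1/196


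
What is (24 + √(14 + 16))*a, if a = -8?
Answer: -192 - 8*√30 ≈ -235.82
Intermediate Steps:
(24 + √(14 + 16))*a = (24 + √(14 + 16))*(-8) = (24 + √30)*(-8) = -192 - 8*√30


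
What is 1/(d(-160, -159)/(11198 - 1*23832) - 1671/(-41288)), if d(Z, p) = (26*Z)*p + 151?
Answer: -260816296/13647328897 ≈ -0.019111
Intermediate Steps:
d(Z, p) = 151 + 26*Z*p (d(Z, p) = 26*Z*p + 151 = 151 + 26*Z*p)
1/(d(-160, -159)/(11198 - 1*23832) - 1671/(-41288)) = 1/((151 + 26*(-160)*(-159))/(11198 - 1*23832) - 1671/(-41288)) = 1/((151 + 661440)/(11198 - 23832) - 1671*(-1/41288)) = 1/(661591/(-12634) + 1671/41288) = 1/(661591*(-1/12634) + 1671/41288) = 1/(-661591/12634 + 1671/41288) = 1/(-13647328897/260816296) = -260816296/13647328897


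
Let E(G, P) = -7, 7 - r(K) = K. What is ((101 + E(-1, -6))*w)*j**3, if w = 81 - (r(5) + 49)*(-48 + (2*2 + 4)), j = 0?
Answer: 0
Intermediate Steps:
r(K) = 7 - K
w = 2121 (w = 81 - ((7 - 1*5) + 49)*(-48 + (2*2 + 4)) = 81 - ((7 - 5) + 49)*(-48 + (4 + 4)) = 81 - (2 + 49)*(-48 + 8) = 81 - 51*(-40) = 81 - 1*(-2040) = 81 + 2040 = 2121)
((101 + E(-1, -6))*w)*j**3 = ((101 - 7)*2121)*0**3 = (94*2121)*0 = 199374*0 = 0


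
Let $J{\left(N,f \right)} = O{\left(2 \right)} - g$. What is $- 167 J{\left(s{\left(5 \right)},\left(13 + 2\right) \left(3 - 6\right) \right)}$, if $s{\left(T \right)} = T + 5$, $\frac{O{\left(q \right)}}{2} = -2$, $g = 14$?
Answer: $3006$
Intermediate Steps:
$O{\left(q \right)} = -4$ ($O{\left(q \right)} = 2 \left(-2\right) = -4$)
$s{\left(T \right)} = 5 + T$
$J{\left(N,f \right)} = -18$ ($J{\left(N,f \right)} = -4 - 14 = -18$)
$- 167 J{\left(s{\left(5 \right)},\left(13 + 2\right) \left(3 - 6\right) \right)} = \left(-167\right) \left(-18\right) = 3006$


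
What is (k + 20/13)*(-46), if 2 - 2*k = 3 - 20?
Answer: -6601/13 ≈ -507.77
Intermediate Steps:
k = 19/2 (k = 1 - (3 - 20)/2 = 1 - 1/2*(-17) = 1 + 17/2 = 19/2 ≈ 9.5000)
(k + 20/13)*(-46) = (19/2 + 20/13)*(-46) = (287/26)*(-46) = -6601/13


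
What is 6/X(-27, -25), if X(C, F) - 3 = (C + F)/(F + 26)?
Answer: -6/49 ≈ -0.12245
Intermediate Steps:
X(C, F) = 3 + (C + F)/(26 + F) (X(C, F) = 3 + (C + F)/(F + 26) = 3 + (C + F)/(26 + F))
6/X(-27, -25) = 6/((78 - 27 + 4*(-25))/(26 - 25)) = 6/((78 - 27 - 100)/1) = 6/(1*(-49)) = 6/(-49) = -1/49*6 = -6/49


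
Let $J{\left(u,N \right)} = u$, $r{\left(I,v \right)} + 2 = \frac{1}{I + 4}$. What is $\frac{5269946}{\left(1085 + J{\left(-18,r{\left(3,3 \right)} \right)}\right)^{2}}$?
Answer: $\frac{479086}{103499} \approx 4.6289$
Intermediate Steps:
$r{\left(I,v \right)} = -2 + \frac{1}{4 + I}$ ($r{\left(I,v \right)} = -2 + \frac{1}{I + 4} = -2 + \frac{1}{4 + I}$)
$\frac{5269946}{\left(1085 + J{\left(-18,r{\left(3,3 \right)} \right)}\right)^{2}} = \frac{5269946}{\left(1085 - 18\right)^{2}} = \frac{5269946}{1067^{2}} = \frac{5269946}{1138489} = 5269946 \cdot \frac{1}{1138489} = \frac{479086}{103499}$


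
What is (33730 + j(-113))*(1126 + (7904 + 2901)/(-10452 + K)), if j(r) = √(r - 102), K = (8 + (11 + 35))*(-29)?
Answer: 228039473495/6009 + 13521463*I*√215/12018 ≈ 3.795e+7 + 16497.0*I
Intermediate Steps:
K = -1566 (K = (8 + 46)*(-29) = 54*(-29) = -1566)
j(r) = √(-102 + r)
(33730 + j(-113))*(1126 + (7904 + 2901)/(-10452 + K)) = (33730 + √(-102 - 113))*(1126 + (7904 + 2901)/(-10452 - 1566)) = (33730 + √(-215))*(1126 + 10805/(-12018)) = (33730 + I*√215)*(1126 + 10805*(-1/12018)) = (33730 + I*√215)*(1126 - 10805/12018) = (33730 + I*√215)*(13521463/12018) = 228039473495/6009 + 13521463*I*√215/12018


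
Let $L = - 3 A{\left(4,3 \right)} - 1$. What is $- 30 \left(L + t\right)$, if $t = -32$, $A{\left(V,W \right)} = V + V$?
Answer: $1710$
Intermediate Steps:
$A{\left(V,W \right)} = 2 V$
$L = -25$ ($L = - 3 \cdot 2 \cdot 4 - 1 = \left(-3\right) 8 - 1 = -24 - 1 = -25$)
$- 30 \left(L + t\right) = - 30 \left(-25 - 32\right) = \left(-30\right) \left(-57\right) = 1710$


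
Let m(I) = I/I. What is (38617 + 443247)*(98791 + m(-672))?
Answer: 47604308288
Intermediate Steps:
m(I) = 1
(38617 + 443247)*(98791 + m(-672)) = (38617 + 443247)*(98791 + 1) = 481864*98792 = 47604308288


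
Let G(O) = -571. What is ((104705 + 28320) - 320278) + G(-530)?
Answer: -187824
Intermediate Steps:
((104705 + 28320) - 320278) + G(-530) = ((104705 + 28320) - 320278) - 571 = (133025 - 320278) - 571 = -187253 - 571 = -187824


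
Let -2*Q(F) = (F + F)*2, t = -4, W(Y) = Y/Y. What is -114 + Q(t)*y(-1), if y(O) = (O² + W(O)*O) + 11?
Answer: -26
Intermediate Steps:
W(Y) = 1
Q(F) = -2*F (Q(F) = -(F + F)*2/2 = -2*F*2/2 = -2*F)
y(O) = 11 + O + O² (y(O) = (O² + 1*O) + 11 = (O² + O) + 11 = (O + O²) + 11 = 11 + O + O²)
-114 + Q(t)*y(-1) = -114 + (-2*(-4))*(11 - 1 + (-1)²) = -114 + 8*(11 - 1 + 1) = -114 + 8*11 = -114 + 88 = -26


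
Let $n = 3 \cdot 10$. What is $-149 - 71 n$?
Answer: $-2279$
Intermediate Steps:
$n = 30$
$-149 - 71 n = -149 - 2130 = -2279$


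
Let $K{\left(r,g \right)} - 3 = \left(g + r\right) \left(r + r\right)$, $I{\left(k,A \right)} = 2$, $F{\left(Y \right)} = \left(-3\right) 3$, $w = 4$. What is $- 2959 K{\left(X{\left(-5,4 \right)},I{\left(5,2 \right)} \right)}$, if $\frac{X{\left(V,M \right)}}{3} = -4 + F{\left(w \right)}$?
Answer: $-8548551$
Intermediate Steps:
$F{\left(Y \right)} = -9$
$X{\left(V,M \right)} = -39$ ($X{\left(V,M \right)} = 3 \left(-4 - 9\right) = 3 \left(-13\right) = -39$)
$K{\left(r,g \right)} = 3 + 2 r \left(g + r\right)$ ($K{\left(r,g \right)} = 3 + \left(g + r\right) \left(r + r\right) = 3 + \left(g + r\right) 2 r = 3 + 2 r \left(g + r\right)$)
$- 2959 K{\left(X{\left(-5,4 \right)},I{\left(5,2 \right)} \right)} = - 2959 \left(3 + 2 \left(-39\right)^{2} + 2 \cdot 2 \left(-39\right)\right) = - 2959 \left(3 + 2 \cdot 1521 - 156\right) = - 2959 \left(3 + 3042 - 156\right) = \left(-2959\right) 2889 = -8548551$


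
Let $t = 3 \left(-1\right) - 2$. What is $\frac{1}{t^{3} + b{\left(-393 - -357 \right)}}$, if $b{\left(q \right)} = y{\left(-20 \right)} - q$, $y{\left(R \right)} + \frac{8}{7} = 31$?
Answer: $- \frac{7}{414} \approx -0.016908$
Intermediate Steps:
$y{\left(R \right)} = \frac{209}{7}$ ($y{\left(R \right)} = - \frac{8}{7} + 31 = \frac{209}{7}$)
$b{\left(q \right)} = \frac{209}{7} - q$
$t = -5$ ($t = -3 - 2 = -5$)
$\frac{1}{t^{3} + b{\left(-393 - -357 \right)}} = \frac{1}{\left(-5\right)^{3} + \left(\frac{209}{7} - \left(-393 - -357\right)\right)} = \frac{1}{-125 + \left(\frac{209}{7} - \left(-393 + 357\right)\right)} = \frac{1}{-125 + \left(\frac{209}{7} - -36\right)} = \frac{1}{-125 + \left(\frac{209}{7} + 36\right)} = \frac{1}{-125 + \frac{461}{7}} = \frac{1}{- \frac{414}{7}} = - \frac{7}{414}$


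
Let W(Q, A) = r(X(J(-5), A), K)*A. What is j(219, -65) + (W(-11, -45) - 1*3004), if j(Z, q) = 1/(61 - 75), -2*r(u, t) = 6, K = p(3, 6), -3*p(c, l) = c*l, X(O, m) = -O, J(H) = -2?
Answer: -40167/14 ≈ -2869.1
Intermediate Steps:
p(c, l) = -c*l/3
K = -6 (K = -1/3*3*6 = -6)
r(u, t) = -3 (r(u, t) = -1/2*6 = -3)
j(Z, q) = -1/14 (j(Z, q) = 1/(-14) = -1/14)
W(Q, A) = -3*A
j(219, -65) + (W(-11, -45) - 1*3004) = -1/14 + (-3*(-45) - 1*3004) = -1/14 + (135 - 3004) = -1/14 - 2869 = -40167/14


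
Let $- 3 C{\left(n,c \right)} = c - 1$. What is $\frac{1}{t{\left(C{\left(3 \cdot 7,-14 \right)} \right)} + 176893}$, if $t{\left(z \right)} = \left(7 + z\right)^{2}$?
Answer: $\frac{1}{177037} \approx 5.6485 \cdot 10^{-6}$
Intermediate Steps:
$C{\left(n,c \right)} = \frac{1}{3} - \frac{c}{3}$ ($C{\left(n,c \right)} = - \frac{c - 1}{3} = - \frac{-1 + c}{3} = \frac{1}{3} - \frac{c}{3}$)
$\frac{1}{t{\left(C{\left(3 \cdot 7,-14 \right)} \right)} + 176893} = \frac{1}{\left(7 + \left(\frac{1}{3} - - \frac{14}{3}\right)\right)^{2} + 176893} = \frac{1}{\left(7 + \left(\frac{1}{3} + \frac{14}{3}\right)\right)^{2} + 176893} = \frac{1}{\left(7 + 5\right)^{2} + 176893} = \frac{1}{12^{2} + 176893} = \frac{1}{144 + 176893} = \frac{1}{177037}$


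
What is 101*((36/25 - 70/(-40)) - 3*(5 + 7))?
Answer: -331381/100 ≈ -3313.8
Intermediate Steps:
101*((36/25 - 70/(-40)) - 3*(5 + 7)) = 101*((36*(1/25) - 70*(-1/40)) - 3*12) = 101*((36/25 + 7/4) - 36) = 101*(319/100 - 36) = 101*(-3281/100) = -331381/100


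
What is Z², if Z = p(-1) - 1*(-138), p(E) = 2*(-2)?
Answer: 17956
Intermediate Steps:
p(E) = -4
Z = 134 (Z = -4 - 1*(-138) = -4 + 138 = 134)
Z² = 134² = 17956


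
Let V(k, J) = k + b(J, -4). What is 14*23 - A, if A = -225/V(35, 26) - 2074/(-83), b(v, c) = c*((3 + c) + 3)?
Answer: 76031/249 ≈ 305.35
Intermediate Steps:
b(v, c) = c*(6 + c)
V(k, J) = -8 + k (V(k, J) = k - 4*(6 - 4) = k - 4*2 = k - 8 = -8 + k)
A = 4147/249 (A = -225/(-8 + 35) - 2074/(-83) = -225/27 - 2074*(-1/83) = -225*1/27 + 2074/83 = -25/3 + 2074/83 = 4147/249 ≈ 16.655)
14*23 - A = 14*23 - 1*4147/249 = 322 - 4147/249 = 76031/249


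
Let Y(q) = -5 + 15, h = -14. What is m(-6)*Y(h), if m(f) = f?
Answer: -60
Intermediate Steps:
Y(q) = 10
m(-6)*Y(h) = -6*10 = -60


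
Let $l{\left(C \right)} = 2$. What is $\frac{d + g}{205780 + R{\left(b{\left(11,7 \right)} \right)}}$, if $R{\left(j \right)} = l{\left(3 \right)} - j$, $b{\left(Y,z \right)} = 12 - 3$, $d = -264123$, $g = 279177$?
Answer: $\frac{5018}{68591} \approx 0.073158$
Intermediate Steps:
$b{\left(Y,z \right)} = 9$
$R{\left(j \right)} = 2 - j$
$\frac{d + g}{205780 + R{\left(b{\left(11,7 \right)} \right)}} = \frac{-264123 + 279177}{205780 + \left(2 - 9\right)} = \frac{15054}{205780 + \left(2 - 9\right)} = \frac{15054}{205780 - 7} = \frac{15054}{205773} = 15054 \cdot \frac{1}{205773} = \frac{5018}{68591}$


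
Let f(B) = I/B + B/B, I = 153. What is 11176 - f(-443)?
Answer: 4950678/443 ≈ 11175.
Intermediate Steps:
f(B) = 1 + 153/B (f(B) = 153/B + B/B = 153/B + 1 = 1 + 153/B)
11176 - f(-443) = 11176 - (153 - 443)/(-443) = 11176 - (-1)*(-290)/443 = 11176 - 1*290/443 = 11176 - 290/443 = 4950678/443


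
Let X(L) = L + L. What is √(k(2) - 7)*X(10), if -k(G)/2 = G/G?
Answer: 60*I ≈ 60.0*I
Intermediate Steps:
X(L) = 2*L
k(G) = -2 (k(G) = -2*G/G = -2*1 = -2)
√(k(2) - 7)*X(10) = √(-2 - 7)*(2*10) = √(-9)*20 = (3*I)*20 = 60*I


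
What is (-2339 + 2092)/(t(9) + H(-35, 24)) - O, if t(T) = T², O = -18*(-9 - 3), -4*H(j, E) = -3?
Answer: -71620/327 ≈ -219.02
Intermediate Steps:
H(j, E) = ¾ (H(j, E) = -¼*(-3) = ¾)
O = 216 (O = -18*(-12) = 216)
(-2339 + 2092)/(t(9) + H(-35, 24)) - O = (-2339 + 2092)/(9² + ¾) - 1*216 = -247/(81 + ¾) - 216 = -247/327/4 - 216 = -247*4/327 - 216 = -988/327 - 216 = -71620/327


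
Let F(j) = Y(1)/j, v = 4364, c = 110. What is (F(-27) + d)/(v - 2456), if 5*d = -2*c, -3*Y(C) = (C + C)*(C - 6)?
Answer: -1787/77274 ≈ -0.023125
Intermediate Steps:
Y(C) = -2*C*(-6 + C)/3 (Y(C) = -(C + C)*(C - 6)/3 = -2*C*(-6 + C)/3)
d = -44 (d = (-2*110)/5 = (⅕)*(-220) = -44)
F(j) = 10/(3*j) (F(j) = ((⅔)*1*(6 - 1*1))/j = ((⅔)*1*(6 - 1))/j = ((⅔)*1*5)/j = 10/(3*j))
(F(-27) + d)/(v - 2456) = ((10/3)/(-27) - 44)/(4364 - 2456) = ((10/3)*(-1/27) - 44)/1908 = (-10/81 - 44)*(1/1908) = -3574/81*1/1908 = -1787/77274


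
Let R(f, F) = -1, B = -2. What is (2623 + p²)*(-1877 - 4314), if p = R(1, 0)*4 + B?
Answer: -16461869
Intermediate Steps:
p = -6 (p = -1*4 - 2 = -4 - 2 = -6)
(2623 + p²)*(-1877 - 4314) = (2623 + (-6)²)*(-1877 - 4314) = (2623 + 36)*(-6191) = 2659*(-6191) = -16461869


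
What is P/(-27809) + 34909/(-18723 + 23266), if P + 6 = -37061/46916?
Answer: 6506681031921/846741891556 ≈ 7.6844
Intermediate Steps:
P = -318557/46916 (P = -6 - 37061/46916 = -318557/46916 ≈ -6.7899)
P/(-27809) + 34909/(-18723 + 23266) = -318557/46916/(-27809) + 34909/(-18723 + 23266) = -318557/46916*(-1/27809) + 34909/4543 = 318557/1304687044 + 34909*(1/4543) = 318557/1304687044 + 4987/649 = 6506681031921/846741891556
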